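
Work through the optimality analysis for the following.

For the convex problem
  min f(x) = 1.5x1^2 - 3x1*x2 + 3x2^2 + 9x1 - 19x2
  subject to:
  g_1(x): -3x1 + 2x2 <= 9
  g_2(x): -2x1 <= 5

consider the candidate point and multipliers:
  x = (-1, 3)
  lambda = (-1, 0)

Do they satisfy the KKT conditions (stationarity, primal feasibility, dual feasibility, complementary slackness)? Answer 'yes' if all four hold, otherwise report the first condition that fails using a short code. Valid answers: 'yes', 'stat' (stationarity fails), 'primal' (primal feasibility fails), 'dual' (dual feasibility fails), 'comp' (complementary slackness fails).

Gradient of f: grad f(x) = Q x + c = (-3, 2)
Constraint values g_i(x) = a_i^T x - b_i:
  g_1((-1, 3)) = 0
  g_2((-1, 3)) = -3
Stationarity residual: grad f(x) + sum_i lambda_i a_i = (0, 0)
  -> stationarity OK
Primal feasibility (all g_i <= 0): OK
Dual feasibility (all lambda_i >= 0): FAILS
Complementary slackness (lambda_i * g_i(x) = 0 for all i): OK

Verdict: the first failing condition is dual_feasibility -> dual.

dual


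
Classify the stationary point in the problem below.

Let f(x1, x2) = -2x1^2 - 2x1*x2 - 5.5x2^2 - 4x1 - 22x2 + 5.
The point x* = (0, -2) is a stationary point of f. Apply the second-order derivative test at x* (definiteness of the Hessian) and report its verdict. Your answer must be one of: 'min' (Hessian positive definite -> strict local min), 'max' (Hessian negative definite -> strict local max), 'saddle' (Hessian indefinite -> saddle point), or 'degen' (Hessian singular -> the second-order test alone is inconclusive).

Compute the Hessian H = grad^2 f:
  H = [[-4, -2], [-2, -11]]
Verify stationarity: grad f(x*) = H x* + g = (0, 0).
Eigenvalues of H: -11.5311, -3.4689.
Both eigenvalues < 0, so H is negative definite -> x* is a strict local max.

max


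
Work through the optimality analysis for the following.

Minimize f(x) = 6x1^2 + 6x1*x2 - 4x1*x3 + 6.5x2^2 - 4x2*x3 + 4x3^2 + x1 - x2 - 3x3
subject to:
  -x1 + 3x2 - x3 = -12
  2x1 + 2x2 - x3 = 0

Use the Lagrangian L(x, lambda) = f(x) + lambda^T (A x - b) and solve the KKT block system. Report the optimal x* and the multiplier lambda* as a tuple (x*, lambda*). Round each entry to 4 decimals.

Form the Lagrangian:
  L(x, lambda) = (1/2) x^T Q x + c^T x + lambda^T (A x - b)
Stationarity (grad_x L = 0): Q x + c + A^T lambda = 0.
Primal feasibility: A x = b.

This gives the KKT block system:
  [ Q   A^T ] [ x     ]   [-c ]
  [ A    0  ] [ lambda ] = [ b ]

Solving the linear system:
  x*      = (3.1686, -2.4941, 1.3492)
  lambda* = (9.6176, -4.5226)
  f(x*)   = 58.5131

x* = (3.1686, -2.4941, 1.3492), lambda* = (9.6176, -4.5226)


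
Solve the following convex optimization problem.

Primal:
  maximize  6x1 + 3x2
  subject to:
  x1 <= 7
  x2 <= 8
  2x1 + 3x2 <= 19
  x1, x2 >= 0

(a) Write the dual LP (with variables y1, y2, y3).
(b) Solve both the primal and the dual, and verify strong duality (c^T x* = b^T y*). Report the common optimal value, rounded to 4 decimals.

The standard primal-dual pair for 'max c^T x s.t. A x <= b, x >= 0' is:
  Dual:  min b^T y  s.t.  A^T y >= c,  y >= 0.

So the dual LP is:
  minimize  7y1 + 8y2 + 19y3
  subject to:
    y1 + 2y3 >= 6
    y2 + 3y3 >= 3
    y1, y2, y3 >= 0

Solving the primal: x* = (7, 1.6667).
  primal value c^T x* = 47.
Solving the dual: y* = (4, 0, 1).
  dual value b^T y* = 47.
Strong duality: c^T x* = b^T y*. Confirmed.

47


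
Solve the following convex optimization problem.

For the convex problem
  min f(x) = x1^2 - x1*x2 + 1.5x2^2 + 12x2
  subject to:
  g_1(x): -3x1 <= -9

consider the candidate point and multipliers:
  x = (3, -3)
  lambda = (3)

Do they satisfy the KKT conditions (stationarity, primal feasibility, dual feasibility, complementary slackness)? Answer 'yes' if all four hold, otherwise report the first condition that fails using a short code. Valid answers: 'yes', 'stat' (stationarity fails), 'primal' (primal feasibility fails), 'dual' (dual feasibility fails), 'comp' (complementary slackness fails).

Gradient of f: grad f(x) = Q x + c = (9, 0)
Constraint values g_i(x) = a_i^T x - b_i:
  g_1((3, -3)) = 0
Stationarity residual: grad f(x) + sum_i lambda_i a_i = (0, 0)
  -> stationarity OK
Primal feasibility (all g_i <= 0): OK
Dual feasibility (all lambda_i >= 0): OK
Complementary slackness (lambda_i * g_i(x) = 0 for all i): OK

Verdict: yes, KKT holds.

yes


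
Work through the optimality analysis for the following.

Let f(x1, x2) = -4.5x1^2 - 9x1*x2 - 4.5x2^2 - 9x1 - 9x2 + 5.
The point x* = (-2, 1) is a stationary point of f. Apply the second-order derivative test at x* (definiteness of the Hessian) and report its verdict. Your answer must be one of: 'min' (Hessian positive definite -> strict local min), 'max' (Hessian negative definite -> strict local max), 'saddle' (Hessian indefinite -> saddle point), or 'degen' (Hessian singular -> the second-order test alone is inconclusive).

Compute the Hessian H = grad^2 f:
  H = [[-9, -9], [-9, -9]]
Verify stationarity: grad f(x*) = H x* + g = (0, 0).
Eigenvalues of H: -18, 0.
H has a zero eigenvalue (singular; negative semidefinite but not definite), so H is neither positive definite, negative definite, nor indefinite. The second-order test alone is inconclusive -> degen.
(Indeed, f is constant along the null direction of H through x*, so x* is not a strict local extremum.)

degen


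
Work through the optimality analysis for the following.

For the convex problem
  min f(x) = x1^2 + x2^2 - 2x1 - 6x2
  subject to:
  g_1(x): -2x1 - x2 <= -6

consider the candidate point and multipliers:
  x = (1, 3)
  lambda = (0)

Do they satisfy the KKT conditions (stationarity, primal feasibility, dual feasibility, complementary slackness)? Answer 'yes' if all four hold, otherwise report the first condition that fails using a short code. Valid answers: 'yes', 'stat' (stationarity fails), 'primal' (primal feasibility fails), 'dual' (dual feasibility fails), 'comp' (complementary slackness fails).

Gradient of f: grad f(x) = Q x + c = (0, 0)
Constraint values g_i(x) = a_i^T x - b_i:
  g_1((1, 3)) = 1
Stationarity residual: grad f(x) + sum_i lambda_i a_i = (0, 0)
  -> stationarity OK
Primal feasibility (all g_i <= 0): FAILS
Dual feasibility (all lambda_i >= 0): OK
Complementary slackness (lambda_i * g_i(x) = 0 for all i): OK

Verdict: the first failing condition is primal_feasibility -> primal.

primal


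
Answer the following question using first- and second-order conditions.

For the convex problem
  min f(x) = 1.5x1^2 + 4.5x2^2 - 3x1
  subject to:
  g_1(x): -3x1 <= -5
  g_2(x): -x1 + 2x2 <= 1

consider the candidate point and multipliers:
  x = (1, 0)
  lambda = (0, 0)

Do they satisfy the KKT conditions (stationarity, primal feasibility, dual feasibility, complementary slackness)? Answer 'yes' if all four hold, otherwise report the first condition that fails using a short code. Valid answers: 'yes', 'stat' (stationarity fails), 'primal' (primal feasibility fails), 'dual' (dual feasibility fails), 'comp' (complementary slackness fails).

Gradient of f: grad f(x) = Q x + c = (0, 0)
Constraint values g_i(x) = a_i^T x - b_i:
  g_1((1, 0)) = 2
  g_2((1, 0)) = -2
Stationarity residual: grad f(x) + sum_i lambda_i a_i = (0, 0)
  -> stationarity OK
Primal feasibility (all g_i <= 0): FAILS
Dual feasibility (all lambda_i >= 0): OK
Complementary slackness (lambda_i * g_i(x) = 0 for all i): OK

Verdict: the first failing condition is primal_feasibility -> primal.

primal


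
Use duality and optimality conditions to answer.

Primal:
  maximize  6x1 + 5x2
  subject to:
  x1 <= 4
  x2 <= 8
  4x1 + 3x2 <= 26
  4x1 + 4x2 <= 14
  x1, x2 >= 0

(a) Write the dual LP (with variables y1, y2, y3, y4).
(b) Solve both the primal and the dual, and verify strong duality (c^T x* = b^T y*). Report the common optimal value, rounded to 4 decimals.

The standard primal-dual pair for 'max c^T x s.t. A x <= b, x >= 0' is:
  Dual:  min b^T y  s.t.  A^T y >= c,  y >= 0.

So the dual LP is:
  minimize  4y1 + 8y2 + 26y3 + 14y4
  subject to:
    y1 + 4y3 + 4y4 >= 6
    y2 + 3y3 + 4y4 >= 5
    y1, y2, y3, y4 >= 0

Solving the primal: x* = (3.5, 0).
  primal value c^T x* = 21.
Solving the dual: y* = (0, 0, 0, 1.5).
  dual value b^T y* = 21.
Strong duality: c^T x* = b^T y*. Confirmed.

21


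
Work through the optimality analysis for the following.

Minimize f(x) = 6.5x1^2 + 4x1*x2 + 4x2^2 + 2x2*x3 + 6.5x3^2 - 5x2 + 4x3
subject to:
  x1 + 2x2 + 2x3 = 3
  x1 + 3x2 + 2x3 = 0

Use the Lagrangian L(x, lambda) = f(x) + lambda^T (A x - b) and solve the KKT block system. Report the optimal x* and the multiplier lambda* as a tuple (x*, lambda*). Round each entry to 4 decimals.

Form the Lagrangian:
  L(x, lambda) = (1/2) x^T Q x + c^T x + lambda^T (A x - b)
Stationarity (grad_x L = 0): Q x + c + A^T lambda = 0.
Primal feasibility: A x = b.

This gives the KKT block system:
  [ Q   A^T ] [ x     ]   [-c ]
  [ A    0  ] [ lambda ] = [ b ]

Solving the linear system:
  x*      = (2.4769, -3, 3.2615)
  lambda* = (-73.1692, 52.9692)
  f(x*)   = 123.7769

x* = (2.4769, -3, 3.2615), lambda* = (-73.1692, 52.9692)


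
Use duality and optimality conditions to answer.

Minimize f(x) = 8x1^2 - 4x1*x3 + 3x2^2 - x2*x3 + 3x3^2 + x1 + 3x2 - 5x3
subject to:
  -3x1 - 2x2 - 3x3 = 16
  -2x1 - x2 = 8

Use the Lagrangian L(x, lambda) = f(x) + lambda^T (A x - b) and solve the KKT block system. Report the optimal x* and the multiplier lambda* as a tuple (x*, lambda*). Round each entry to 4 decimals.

Form the Lagrangian:
  L(x, lambda) = (1/2) x^T Q x + c^T x + lambda^T (A x - b)
Stationarity (grad_x L = 0): Q x + c + A^T lambda = 0.
Primal feasibility: A x = b.

This gives the KKT block system:
  [ Q   A^T ] [ x     ]   [-c ]
  [ A    0  ] [ lambda ] = [ b ]

Solving the linear system:
  x*      = (-2.339, -3.322, -0.7797)
  lambda* = (1, -18.1525)
  f(x*)   = 60.4068

x* = (-2.339, -3.322, -0.7797), lambda* = (1, -18.1525)


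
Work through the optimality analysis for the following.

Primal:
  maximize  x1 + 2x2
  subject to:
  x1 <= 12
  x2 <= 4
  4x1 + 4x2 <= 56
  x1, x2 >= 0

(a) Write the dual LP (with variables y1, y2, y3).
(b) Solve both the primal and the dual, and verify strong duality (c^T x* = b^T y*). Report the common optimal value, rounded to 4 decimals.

The standard primal-dual pair for 'max c^T x s.t. A x <= b, x >= 0' is:
  Dual:  min b^T y  s.t.  A^T y >= c,  y >= 0.

So the dual LP is:
  minimize  12y1 + 4y2 + 56y3
  subject to:
    y1 + 4y3 >= 1
    y2 + 4y3 >= 2
    y1, y2, y3 >= 0

Solving the primal: x* = (10, 4).
  primal value c^T x* = 18.
Solving the dual: y* = (0, 1, 0.25).
  dual value b^T y* = 18.
Strong duality: c^T x* = b^T y*. Confirmed.

18


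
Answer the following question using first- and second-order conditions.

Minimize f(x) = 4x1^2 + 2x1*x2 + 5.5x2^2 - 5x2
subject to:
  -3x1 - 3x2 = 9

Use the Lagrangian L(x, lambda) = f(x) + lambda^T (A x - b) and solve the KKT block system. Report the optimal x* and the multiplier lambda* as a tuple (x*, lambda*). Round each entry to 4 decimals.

Form the Lagrangian:
  L(x, lambda) = (1/2) x^T Q x + c^T x + lambda^T (A x - b)
Stationarity (grad_x L = 0): Q x + c + A^T lambda = 0.
Primal feasibility: A x = b.

This gives the KKT block system:
  [ Q   A^T ] [ x     ]   [-c ]
  [ A    0  ] [ lambda ] = [ b ]

Solving the linear system:
  x*      = (-2.1333, -0.8667)
  lambda* = (-6.2667)
  f(x*)   = 30.3667

x* = (-2.1333, -0.8667), lambda* = (-6.2667)


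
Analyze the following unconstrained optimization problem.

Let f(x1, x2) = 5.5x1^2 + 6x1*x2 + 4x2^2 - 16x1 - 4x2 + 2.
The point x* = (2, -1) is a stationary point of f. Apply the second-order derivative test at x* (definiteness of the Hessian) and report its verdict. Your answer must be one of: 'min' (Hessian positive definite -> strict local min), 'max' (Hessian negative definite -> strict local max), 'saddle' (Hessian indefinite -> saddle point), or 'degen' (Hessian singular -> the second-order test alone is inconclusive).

Compute the Hessian H = grad^2 f:
  H = [[11, 6], [6, 8]]
Verify stationarity: grad f(x*) = H x* + g = (0, 0).
Eigenvalues of H: 3.3153, 15.6847.
Both eigenvalues > 0, so H is positive definite -> x* is a strict local min.

min


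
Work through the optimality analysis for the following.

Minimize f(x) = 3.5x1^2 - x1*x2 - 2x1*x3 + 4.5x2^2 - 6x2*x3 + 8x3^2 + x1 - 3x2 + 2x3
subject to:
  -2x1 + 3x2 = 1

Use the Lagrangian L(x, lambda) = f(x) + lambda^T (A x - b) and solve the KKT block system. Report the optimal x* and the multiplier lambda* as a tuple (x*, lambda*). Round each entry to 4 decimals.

Form the Lagrangian:
  L(x, lambda) = (1/2) x^T Q x + c^T x + lambda^T (A x - b)
Stationarity (grad_x L = 0): Q x + c + A^T lambda = 0.
Primal feasibility: A x = b.

This gives the KKT block system:
  [ Q   A^T ] [ x     ]   [-c ]
  [ A    0  ] [ lambda ] = [ b ]

Solving the linear system:
  x*      = (-0.0899, 0.2734, -0.0337)
  lambda* = (0.0824)
  f(x*)   = -0.53

x* = (-0.0899, 0.2734, -0.0337), lambda* = (0.0824)


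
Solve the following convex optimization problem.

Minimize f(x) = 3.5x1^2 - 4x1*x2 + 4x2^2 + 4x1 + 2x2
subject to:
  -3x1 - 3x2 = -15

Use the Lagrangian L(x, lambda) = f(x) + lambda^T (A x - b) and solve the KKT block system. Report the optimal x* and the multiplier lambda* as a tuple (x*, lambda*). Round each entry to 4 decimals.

Form the Lagrangian:
  L(x, lambda) = (1/2) x^T Q x + c^T x + lambda^T (A x - b)
Stationarity (grad_x L = 0): Q x + c + A^T lambda = 0.
Primal feasibility: A x = b.

This gives the KKT block system:
  [ Q   A^T ] [ x     ]   [-c ]
  [ A    0  ] [ lambda ] = [ b ]

Solving the linear system:
  x*      = (2.5217, 2.4783)
  lambda* = (3.913)
  f(x*)   = 36.8696

x* = (2.5217, 2.4783), lambda* = (3.913)


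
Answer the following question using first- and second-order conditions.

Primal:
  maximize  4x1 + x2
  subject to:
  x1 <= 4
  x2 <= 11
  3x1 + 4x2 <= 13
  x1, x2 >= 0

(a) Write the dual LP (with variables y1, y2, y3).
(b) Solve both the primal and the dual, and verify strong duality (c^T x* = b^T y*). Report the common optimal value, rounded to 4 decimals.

The standard primal-dual pair for 'max c^T x s.t. A x <= b, x >= 0' is:
  Dual:  min b^T y  s.t.  A^T y >= c,  y >= 0.

So the dual LP is:
  minimize  4y1 + 11y2 + 13y3
  subject to:
    y1 + 3y3 >= 4
    y2 + 4y3 >= 1
    y1, y2, y3 >= 0

Solving the primal: x* = (4, 0.25).
  primal value c^T x* = 16.25.
Solving the dual: y* = (3.25, 0, 0.25).
  dual value b^T y* = 16.25.
Strong duality: c^T x* = b^T y*. Confirmed.

16.25


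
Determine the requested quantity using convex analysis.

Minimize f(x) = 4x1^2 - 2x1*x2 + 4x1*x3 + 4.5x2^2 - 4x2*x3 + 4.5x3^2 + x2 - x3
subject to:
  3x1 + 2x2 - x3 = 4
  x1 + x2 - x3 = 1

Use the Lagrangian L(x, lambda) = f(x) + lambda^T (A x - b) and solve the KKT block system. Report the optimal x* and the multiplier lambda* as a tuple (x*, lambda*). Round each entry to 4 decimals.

Form the Lagrangian:
  L(x, lambda) = (1/2) x^T Q x + c^T x + lambda^T (A x - b)
Stationarity (grad_x L = 0): Q x + c + A^T lambda = 0.
Primal feasibility: A x = b.

This gives the KKT block system:
  [ Q   A^T ] [ x     ]   [-c ]
  [ A    0  ] [ lambda ] = [ b ]

Solving the linear system:
  x*      = (1.1622, 0.6757, 0.8378)
  lambda* = (-9.8919, 18.3784)
  f(x*)   = 10.5135

x* = (1.1622, 0.6757, 0.8378), lambda* = (-9.8919, 18.3784)


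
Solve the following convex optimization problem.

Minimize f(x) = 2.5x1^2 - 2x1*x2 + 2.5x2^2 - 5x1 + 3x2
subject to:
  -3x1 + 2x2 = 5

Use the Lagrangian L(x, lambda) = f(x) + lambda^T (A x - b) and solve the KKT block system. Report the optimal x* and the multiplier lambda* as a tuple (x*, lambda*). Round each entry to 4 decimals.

Form the Lagrangian:
  L(x, lambda) = (1/2) x^T Q x + c^T x + lambda^T (A x - b)
Stationarity (grad_x L = 0): Q x + c + A^T lambda = 0.
Primal feasibility: A x = b.

This gives the KKT block system:
  [ Q   A^T ] [ x     ]   [-c ]
  [ A    0  ] [ lambda ] = [ b ]

Solving the linear system:
  x*      = (-1.2927, 0.561)
  lambda* = (-4.1951)
  f(x*)   = 14.561

x* = (-1.2927, 0.561), lambda* = (-4.1951)


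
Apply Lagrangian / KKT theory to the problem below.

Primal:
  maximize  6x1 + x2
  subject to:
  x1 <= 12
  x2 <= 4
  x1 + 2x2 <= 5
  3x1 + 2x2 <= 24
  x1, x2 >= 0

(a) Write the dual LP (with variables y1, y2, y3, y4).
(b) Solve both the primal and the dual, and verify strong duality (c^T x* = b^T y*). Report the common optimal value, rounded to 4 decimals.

The standard primal-dual pair for 'max c^T x s.t. A x <= b, x >= 0' is:
  Dual:  min b^T y  s.t.  A^T y >= c,  y >= 0.

So the dual LP is:
  minimize  12y1 + 4y2 + 5y3 + 24y4
  subject to:
    y1 + y3 + 3y4 >= 6
    y2 + 2y3 + 2y4 >= 1
    y1, y2, y3, y4 >= 0

Solving the primal: x* = (5, 0).
  primal value c^T x* = 30.
Solving the dual: y* = (0, 0, 6, 0).
  dual value b^T y* = 30.
Strong duality: c^T x* = b^T y*. Confirmed.

30


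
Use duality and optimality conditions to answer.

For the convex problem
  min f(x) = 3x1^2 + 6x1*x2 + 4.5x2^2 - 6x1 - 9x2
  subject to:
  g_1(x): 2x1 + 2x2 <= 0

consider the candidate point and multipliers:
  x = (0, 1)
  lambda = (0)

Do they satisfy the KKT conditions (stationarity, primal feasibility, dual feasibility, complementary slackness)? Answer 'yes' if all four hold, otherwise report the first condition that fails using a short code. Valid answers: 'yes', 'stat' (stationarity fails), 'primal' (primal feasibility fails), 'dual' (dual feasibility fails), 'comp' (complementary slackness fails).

Gradient of f: grad f(x) = Q x + c = (0, 0)
Constraint values g_i(x) = a_i^T x - b_i:
  g_1((0, 1)) = 2
Stationarity residual: grad f(x) + sum_i lambda_i a_i = (0, 0)
  -> stationarity OK
Primal feasibility (all g_i <= 0): FAILS
Dual feasibility (all lambda_i >= 0): OK
Complementary slackness (lambda_i * g_i(x) = 0 for all i): OK

Verdict: the first failing condition is primal_feasibility -> primal.

primal


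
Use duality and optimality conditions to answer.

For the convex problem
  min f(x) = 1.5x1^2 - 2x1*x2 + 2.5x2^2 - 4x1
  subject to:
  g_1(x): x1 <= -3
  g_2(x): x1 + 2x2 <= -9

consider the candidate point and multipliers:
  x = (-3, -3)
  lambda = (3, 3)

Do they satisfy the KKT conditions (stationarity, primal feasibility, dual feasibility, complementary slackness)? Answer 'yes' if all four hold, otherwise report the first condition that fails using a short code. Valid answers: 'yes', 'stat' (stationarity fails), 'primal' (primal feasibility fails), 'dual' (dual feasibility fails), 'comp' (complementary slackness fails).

Gradient of f: grad f(x) = Q x + c = (-7, -9)
Constraint values g_i(x) = a_i^T x - b_i:
  g_1((-3, -3)) = 0
  g_2((-3, -3)) = 0
Stationarity residual: grad f(x) + sum_i lambda_i a_i = (-1, -3)
  -> stationarity FAILS
Primal feasibility (all g_i <= 0): OK
Dual feasibility (all lambda_i >= 0): OK
Complementary slackness (lambda_i * g_i(x) = 0 for all i): OK

Verdict: the first failing condition is stationarity -> stat.

stat


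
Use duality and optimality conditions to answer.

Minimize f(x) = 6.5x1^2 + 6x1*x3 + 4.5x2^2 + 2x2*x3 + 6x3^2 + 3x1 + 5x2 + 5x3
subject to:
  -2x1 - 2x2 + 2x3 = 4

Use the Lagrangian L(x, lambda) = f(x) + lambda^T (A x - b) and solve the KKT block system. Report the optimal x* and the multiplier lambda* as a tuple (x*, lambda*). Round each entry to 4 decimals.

Form the Lagrangian:
  L(x, lambda) = (1/2) x^T Q x + c^T x + lambda^T (A x - b)
Stationarity (grad_x L = 0): Q x + c + A^T lambda = 0.
Primal feasibility: A x = b.

This gives the KKT block system:
  [ Q   A^T ] [ x     ]   [-c ]
  [ A    0  ] [ lambda ] = [ b ]

Solving the linear system:
  x*      = (-0.6476, -1.0019, 0.3505)
  lambda* = (-1.6581)
  f(x*)   = 0.7162

x* = (-0.6476, -1.0019, 0.3505), lambda* = (-1.6581)


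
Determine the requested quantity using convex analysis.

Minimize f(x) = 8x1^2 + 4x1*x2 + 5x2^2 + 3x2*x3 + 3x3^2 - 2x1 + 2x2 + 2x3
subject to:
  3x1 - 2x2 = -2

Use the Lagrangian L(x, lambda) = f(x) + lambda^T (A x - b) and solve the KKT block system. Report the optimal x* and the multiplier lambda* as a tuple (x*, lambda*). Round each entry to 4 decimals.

Form the Lagrangian:
  L(x, lambda) = (1/2) x^T Q x + c^T x + lambda^T (A x - b)
Stationarity (grad_x L = 0): Q x + c + A^T lambda = 0.
Primal feasibility: A x = b.

This gives the KKT block system:
  [ Q   A^T ] [ x     ]   [-c ]
  [ A    0  ] [ lambda ] = [ b ]

Solving the linear system:
  x*      = (-0.3448, 0.4828, -0.5747)
  lambda* = (1.8621)
  f(x*)   = 2.1149

x* = (-0.3448, 0.4828, -0.5747), lambda* = (1.8621)


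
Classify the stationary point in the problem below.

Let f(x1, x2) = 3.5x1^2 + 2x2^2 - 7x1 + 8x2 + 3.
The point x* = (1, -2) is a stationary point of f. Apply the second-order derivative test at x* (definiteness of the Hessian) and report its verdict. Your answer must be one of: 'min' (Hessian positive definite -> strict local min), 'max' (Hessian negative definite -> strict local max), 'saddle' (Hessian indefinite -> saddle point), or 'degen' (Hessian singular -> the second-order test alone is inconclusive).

Compute the Hessian H = grad^2 f:
  H = [[7, 0], [0, 4]]
Verify stationarity: grad f(x*) = H x* + g = (0, 0).
Eigenvalues of H: 4, 7.
Both eigenvalues > 0, so H is positive definite -> x* is a strict local min.

min


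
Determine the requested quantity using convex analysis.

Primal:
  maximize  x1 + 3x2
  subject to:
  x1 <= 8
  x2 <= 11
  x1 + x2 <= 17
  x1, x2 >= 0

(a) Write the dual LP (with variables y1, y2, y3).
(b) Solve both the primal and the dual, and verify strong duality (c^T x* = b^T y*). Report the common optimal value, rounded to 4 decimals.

The standard primal-dual pair for 'max c^T x s.t. A x <= b, x >= 0' is:
  Dual:  min b^T y  s.t.  A^T y >= c,  y >= 0.

So the dual LP is:
  minimize  8y1 + 11y2 + 17y3
  subject to:
    y1 + y3 >= 1
    y2 + y3 >= 3
    y1, y2, y3 >= 0

Solving the primal: x* = (6, 11).
  primal value c^T x* = 39.
Solving the dual: y* = (0, 2, 1).
  dual value b^T y* = 39.
Strong duality: c^T x* = b^T y*. Confirmed.

39


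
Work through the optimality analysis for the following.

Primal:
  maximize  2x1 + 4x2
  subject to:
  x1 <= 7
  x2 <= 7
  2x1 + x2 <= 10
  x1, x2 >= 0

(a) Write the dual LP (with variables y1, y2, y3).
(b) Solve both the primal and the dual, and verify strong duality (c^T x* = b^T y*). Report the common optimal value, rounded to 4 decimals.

The standard primal-dual pair for 'max c^T x s.t. A x <= b, x >= 0' is:
  Dual:  min b^T y  s.t.  A^T y >= c,  y >= 0.

So the dual LP is:
  minimize  7y1 + 7y2 + 10y3
  subject to:
    y1 + 2y3 >= 2
    y2 + y3 >= 4
    y1, y2, y3 >= 0

Solving the primal: x* = (1.5, 7).
  primal value c^T x* = 31.
Solving the dual: y* = (0, 3, 1).
  dual value b^T y* = 31.
Strong duality: c^T x* = b^T y*. Confirmed.

31


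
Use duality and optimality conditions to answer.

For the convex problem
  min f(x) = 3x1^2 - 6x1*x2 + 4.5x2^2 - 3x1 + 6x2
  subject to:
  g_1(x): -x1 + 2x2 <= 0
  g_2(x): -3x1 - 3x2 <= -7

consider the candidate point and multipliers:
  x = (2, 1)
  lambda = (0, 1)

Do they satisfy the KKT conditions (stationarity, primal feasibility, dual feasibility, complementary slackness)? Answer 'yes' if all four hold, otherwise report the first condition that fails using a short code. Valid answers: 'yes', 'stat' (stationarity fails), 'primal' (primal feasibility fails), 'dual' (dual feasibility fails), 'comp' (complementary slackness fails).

Gradient of f: grad f(x) = Q x + c = (3, 3)
Constraint values g_i(x) = a_i^T x - b_i:
  g_1((2, 1)) = 0
  g_2((2, 1)) = -2
Stationarity residual: grad f(x) + sum_i lambda_i a_i = (0, 0)
  -> stationarity OK
Primal feasibility (all g_i <= 0): OK
Dual feasibility (all lambda_i >= 0): OK
Complementary slackness (lambda_i * g_i(x) = 0 for all i): FAILS

Verdict: the first failing condition is complementary_slackness -> comp.

comp


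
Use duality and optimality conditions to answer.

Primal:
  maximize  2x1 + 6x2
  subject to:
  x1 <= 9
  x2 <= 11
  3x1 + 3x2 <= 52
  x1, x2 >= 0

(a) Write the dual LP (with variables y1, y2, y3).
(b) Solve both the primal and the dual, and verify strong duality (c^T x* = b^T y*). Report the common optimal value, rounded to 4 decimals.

The standard primal-dual pair for 'max c^T x s.t. A x <= b, x >= 0' is:
  Dual:  min b^T y  s.t.  A^T y >= c,  y >= 0.

So the dual LP is:
  minimize  9y1 + 11y2 + 52y3
  subject to:
    y1 + 3y3 >= 2
    y2 + 3y3 >= 6
    y1, y2, y3 >= 0

Solving the primal: x* = (6.3333, 11).
  primal value c^T x* = 78.6667.
Solving the dual: y* = (0, 4, 0.6667).
  dual value b^T y* = 78.6667.
Strong duality: c^T x* = b^T y*. Confirmed.

78.6667


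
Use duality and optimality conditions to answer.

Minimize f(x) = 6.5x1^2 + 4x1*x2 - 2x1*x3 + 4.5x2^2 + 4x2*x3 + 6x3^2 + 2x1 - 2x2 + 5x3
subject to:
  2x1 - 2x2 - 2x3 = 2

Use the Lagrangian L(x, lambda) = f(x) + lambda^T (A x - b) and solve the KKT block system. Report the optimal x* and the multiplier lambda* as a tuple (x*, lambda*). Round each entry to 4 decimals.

Form the Lagrangian:
  L(x, lambda) = (1/2) x^T Q x + c^T x + lambda^T (A x - b)
Stationarity (grad_x L = 0): Q x + c + A^T lambda = 0.
Primal feasibility: A x = b.

This gives the KKT block system:
  [ Q   A^T ] [ x     ]   [-c ]
  [ A    0  ] [ lambda ] = [ b ]

Solving the linear system:
  x*      = (0.1375, -0.0558, -0.8067)
  lambda* = (-2.5892)
  f(x*)   = 0.7658

x* = (0.1375, -0.0558, -0.8067), lambda* = (-2.5892)


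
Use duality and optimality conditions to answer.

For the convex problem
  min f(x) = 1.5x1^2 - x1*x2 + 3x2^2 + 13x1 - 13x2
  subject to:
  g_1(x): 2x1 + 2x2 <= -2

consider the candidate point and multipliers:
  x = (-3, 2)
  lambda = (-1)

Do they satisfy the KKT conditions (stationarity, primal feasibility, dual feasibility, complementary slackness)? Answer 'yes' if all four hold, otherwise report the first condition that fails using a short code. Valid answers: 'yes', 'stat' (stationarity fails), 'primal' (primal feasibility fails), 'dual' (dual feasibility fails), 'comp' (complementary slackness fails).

Gradient of f: grad f(x) = Q x + c = (2, 2)
Constraint values g_i(x) = a_i^T x - b_i:
  g_1((-3, 2)) = 0
Stationarity residual: grad f(x) + sum_i lambda_i a_i = (0, 0)
  -> stationarity OK
Primal feasibility (all g_i <= 0): OK
Dual feasibility (all lambda_i >= 0): FAILS
Complementary slackness (lambda_i * g_i(x) = 0 for all i): OK

Verdict: the first failing condition is dual_feasibility -> dual.

dual


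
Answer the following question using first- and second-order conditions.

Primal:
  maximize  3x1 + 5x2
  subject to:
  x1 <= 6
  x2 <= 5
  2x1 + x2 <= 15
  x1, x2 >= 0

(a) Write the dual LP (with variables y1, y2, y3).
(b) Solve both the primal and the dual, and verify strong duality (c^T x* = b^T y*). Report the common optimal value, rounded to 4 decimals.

The standard primal-dual pair for 'max c^T x s.t. A x <= b, x >= 0' is:
  Dual:  min b^T y  s.t.  A^T y >= c,  y >= 0.

So the dual LP is:
  minimize  6y1 + 5y2 + 15y3
  subject to:
    y1 + 2y3 >= 3
    y2 + y3 >= 5
    y1, y2, y3 >= 0

Solving the primal: x* = (5, 5).
  primal value c^T x* = 40.
Solving the dual: y* = (0, 3.5, 1.5).
  dual value b^T y* = 40.
Strong duality: c^T x* = b^T y*. Confirmed.

40


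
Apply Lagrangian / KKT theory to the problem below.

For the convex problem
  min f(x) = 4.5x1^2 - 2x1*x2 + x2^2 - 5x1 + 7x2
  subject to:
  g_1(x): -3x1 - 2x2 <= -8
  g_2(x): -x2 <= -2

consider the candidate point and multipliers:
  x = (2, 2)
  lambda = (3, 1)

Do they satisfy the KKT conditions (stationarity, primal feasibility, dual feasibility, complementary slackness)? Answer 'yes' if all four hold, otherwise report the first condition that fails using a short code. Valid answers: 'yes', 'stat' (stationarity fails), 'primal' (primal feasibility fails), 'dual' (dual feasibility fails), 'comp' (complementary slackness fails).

Gradient of f: grad f(x) = Q x + c = (9, 7)
Constraint values g_i(x) = a_i^T x - b_i:
  g_1((2, 2)) = -2
  g_2((2, 2)) = 0
Stationarity residual: grad f(x) + sum_i lambda_i a_i = (0, 0)
  -> stationarity OK
Primal feasibility (all g_i <= 0): OK
Dual feasibility (all lambda_i >= 0): OK
Complementary slackness (lambda_i * g_i(x) = 0 for all i): FAILS

Verdict: the first failing condition is complementary_slackness -> comp.

comp


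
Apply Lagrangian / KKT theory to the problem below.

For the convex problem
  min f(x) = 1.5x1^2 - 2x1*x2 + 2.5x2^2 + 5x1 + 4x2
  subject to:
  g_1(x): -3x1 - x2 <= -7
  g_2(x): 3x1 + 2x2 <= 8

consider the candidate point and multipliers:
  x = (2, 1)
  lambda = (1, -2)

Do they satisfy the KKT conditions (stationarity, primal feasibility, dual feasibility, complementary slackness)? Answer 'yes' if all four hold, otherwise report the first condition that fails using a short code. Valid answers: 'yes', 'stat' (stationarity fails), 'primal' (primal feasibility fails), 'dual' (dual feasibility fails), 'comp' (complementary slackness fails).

Gradient of f: grad f(x) = Q x + c = (9, 5)
Constraint values g_i(x) = a_i^T x - b_i:
  g_1((2, 1)) = 0
  g_2((2, 1)) = 0
Stationarity residual: grad f(x) + sum_i lambda_i a_i = (0, 0)
  -> stationarity OK
Primal feasibility (all g_i <= 0): OK
Dual feasibility (all lambda_i >= 0): FAILS
Complementary slackness (lambda_i * g_i(x) = 0 for all i): OK

Verdict: the first failing condition is dual_feasibility -> dual.

dual


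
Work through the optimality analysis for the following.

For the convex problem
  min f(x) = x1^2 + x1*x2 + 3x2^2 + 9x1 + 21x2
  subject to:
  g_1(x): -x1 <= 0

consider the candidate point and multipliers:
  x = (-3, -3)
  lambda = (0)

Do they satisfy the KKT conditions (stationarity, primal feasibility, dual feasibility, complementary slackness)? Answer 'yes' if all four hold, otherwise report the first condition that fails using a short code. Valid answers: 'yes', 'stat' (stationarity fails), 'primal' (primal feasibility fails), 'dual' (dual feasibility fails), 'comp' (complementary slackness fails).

Gradient of f: grad f(x) = Q x + c = (0, 0)
Constraint values g_i(x) = a_i^T x - b_i:
  g_1((-3, -3)) = 3
Stationarity residual: grad f(x) + sum_i lambda_i a_i = (0, 0)
  -> stationarity OK
Primal feasibility (all g_i <= 0): FAILS
Dual feasibility (all lambda_i >= 0): OK
Complementary slackness (lambda_i * g_i(x) = 0 for all i): OK

Verdict: the first failing condition is primal_feasibility -> primal.

primal


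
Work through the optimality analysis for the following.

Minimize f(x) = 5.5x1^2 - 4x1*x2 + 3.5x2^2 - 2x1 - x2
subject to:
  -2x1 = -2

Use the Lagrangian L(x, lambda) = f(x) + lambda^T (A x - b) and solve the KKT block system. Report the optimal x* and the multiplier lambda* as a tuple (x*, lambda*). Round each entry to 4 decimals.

Form the Lagrangian:
  L(x, lambda) = (1/2) x^T Q x + c^T x + lambda^T (A x - b)
Stationarity (grad_x L = 0): Q x + c + A^T lambda = 0.
Primal feasibility: A x = b.

This gives the KKT block system:
  [ Q   A^T ] [ x     ]   [-c ]
  [ A    0  ] [ lambda ] = [ b ]

Solving the linear system:
  x*      = (1, 0.7143)
  lambda* = (3.0714)
  f(x*)   = 1.7143

x* = (1, 0.7143), lambda* = (3.0714)


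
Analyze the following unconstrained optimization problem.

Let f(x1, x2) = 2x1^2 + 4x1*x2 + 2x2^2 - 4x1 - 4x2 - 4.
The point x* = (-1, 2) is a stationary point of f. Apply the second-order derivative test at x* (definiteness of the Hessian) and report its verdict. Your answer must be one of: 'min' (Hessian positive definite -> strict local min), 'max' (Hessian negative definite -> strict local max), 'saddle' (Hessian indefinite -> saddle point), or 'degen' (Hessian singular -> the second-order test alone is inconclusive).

Compute the Hessian H = grad^2 f:
  H = [[4, 4], [4, 4]]
Verify stationarity: grad f(x*) = H x* + g = (0, 0).
Eigenvalues of H: 0, 8.
H has a zero eigenvalue (singular; positive semidefinite but not definite), so H is neither positive definite, negative definite, nor indefinite. The second-order test alone is inconclusive -> degen.
(Indeed, f is constant along the null direction of H through x*, so x* is not a strict local extremum.)

degen


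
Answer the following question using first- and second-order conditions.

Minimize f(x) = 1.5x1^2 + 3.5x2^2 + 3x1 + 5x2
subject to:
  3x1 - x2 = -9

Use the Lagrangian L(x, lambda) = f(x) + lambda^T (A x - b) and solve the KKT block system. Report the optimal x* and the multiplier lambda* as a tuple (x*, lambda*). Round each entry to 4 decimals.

Form the Lagrangian:
  L(x, lambda) = (1/2) x^T Q x + c^T x + lambda^T (A x - b)
Stationarity (grad_x L = 0): Q x + c + A^T lambda = 0.
Primal feasibility: A x = b.

This gives the KKT block system:
  [ Q   A^T ] [ x     ]   [-c ]
  [ A    0  ] [ lambda ] = [ b ]

Solving the linear system:
  x*      = (-3.1364, -0.4091)
  lambda* = (2.1364)
  f(x*)   = 3.8864

x* = (-3.1364, -0.4091), lambda* = (2.1364)


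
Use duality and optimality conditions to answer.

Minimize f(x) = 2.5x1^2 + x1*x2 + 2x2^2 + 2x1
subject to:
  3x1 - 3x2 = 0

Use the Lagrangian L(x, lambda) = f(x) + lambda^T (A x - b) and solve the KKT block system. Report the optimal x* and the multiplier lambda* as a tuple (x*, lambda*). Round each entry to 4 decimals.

Form the Lagrangian:
  L(x, lambda) = (1/2) x^T Q x + c^T x + lambda^T (A x - b)
Stationarity (grad_x L = 0): Q x + c + A^T lambda = 0.
Primal feasibility: A x = b.

This gives the KKT block system:
  [ Q   A^T ] [ x     ]   [-c ]
  [ A    0  ] [ lambda ] = [ b ]

Solving the linear system:
  x*      = (-0.1818, -0.1818)
  lambda* = (-0.303)
  f(x*)   = -0.1818

x* = (-0.1818, -0.1818), lambda* = (-0.303)


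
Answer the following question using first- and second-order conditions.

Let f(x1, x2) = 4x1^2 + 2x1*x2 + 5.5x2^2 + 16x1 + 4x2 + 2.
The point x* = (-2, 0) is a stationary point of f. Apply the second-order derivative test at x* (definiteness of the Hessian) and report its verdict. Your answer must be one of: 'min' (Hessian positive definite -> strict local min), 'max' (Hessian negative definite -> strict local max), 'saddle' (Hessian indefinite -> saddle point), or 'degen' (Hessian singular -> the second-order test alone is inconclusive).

Compute the Hessian H = grad^2 f:
  H = [[8, 2], [2, 11]]
Verify stationarity: grad f(x*) = H x* + g = (0, 0).
Eigenvalues of H: 7, 12.
Both eigenvalues > 0, so H is positive definite -> x* is a strict local min.

min


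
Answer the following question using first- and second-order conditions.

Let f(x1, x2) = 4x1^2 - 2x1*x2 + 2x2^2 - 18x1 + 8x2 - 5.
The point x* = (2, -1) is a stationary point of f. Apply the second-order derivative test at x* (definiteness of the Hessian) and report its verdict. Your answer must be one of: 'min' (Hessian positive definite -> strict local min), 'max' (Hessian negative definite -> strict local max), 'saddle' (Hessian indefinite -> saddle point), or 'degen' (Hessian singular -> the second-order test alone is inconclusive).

Compute the Hessian H = grad^2 f:
  H = [[8, -2], [-2, 4]]
Verify stationarity: grad f(x*) = H x* + g = (0, 0).
Eigenvalues of H: 3.1716, 8.8284.
Both eigenvalues > 0, so H is positive definite -> x* is a strict local min.

min


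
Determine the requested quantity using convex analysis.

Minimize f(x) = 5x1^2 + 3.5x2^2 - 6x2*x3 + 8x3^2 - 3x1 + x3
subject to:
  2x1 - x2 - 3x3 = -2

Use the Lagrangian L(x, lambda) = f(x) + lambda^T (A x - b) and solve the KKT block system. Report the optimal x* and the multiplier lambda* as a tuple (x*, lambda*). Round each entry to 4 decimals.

Form the Lagrangian:
  L(x, lambda) = (1/2) x^T Q x + c^T x + lambda^T (A x - b)
Stationarity (grad_x L = 0): Q x + c + A^T lambda = 0.
Primal feasibility: A x = b.

This gives the KKT block system:
  [ Q   A^T ] [ x     ]   [-c ]
  [ A    0  ] [ lambda ] = [ b ]

Solving the linear system:
  x*      = (-0.0089, 0.6121, 0.4567)
  lambda* = (1.5447)
  f(x*)   = 1.7865

x* = (-0.0089, 0.6121, 0.4567), lambda* = (1.5447)


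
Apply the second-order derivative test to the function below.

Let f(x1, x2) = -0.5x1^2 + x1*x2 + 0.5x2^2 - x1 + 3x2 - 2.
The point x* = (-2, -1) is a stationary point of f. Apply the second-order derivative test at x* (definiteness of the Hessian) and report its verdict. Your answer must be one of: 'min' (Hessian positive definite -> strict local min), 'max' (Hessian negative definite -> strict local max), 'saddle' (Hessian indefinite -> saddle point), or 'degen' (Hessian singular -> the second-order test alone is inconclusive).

Compute the Hessian H = grad^2 f:
  H = [[-1, 1], [1, 1]]
Verify stationarity: grad f(x*) = H x* + g = (0, 0).
Eigenvalues of H: -1.4142, 1.4142.
Eigenvalues have mixed signs, so H is indefinite -> x* is a saddle point.

saddle


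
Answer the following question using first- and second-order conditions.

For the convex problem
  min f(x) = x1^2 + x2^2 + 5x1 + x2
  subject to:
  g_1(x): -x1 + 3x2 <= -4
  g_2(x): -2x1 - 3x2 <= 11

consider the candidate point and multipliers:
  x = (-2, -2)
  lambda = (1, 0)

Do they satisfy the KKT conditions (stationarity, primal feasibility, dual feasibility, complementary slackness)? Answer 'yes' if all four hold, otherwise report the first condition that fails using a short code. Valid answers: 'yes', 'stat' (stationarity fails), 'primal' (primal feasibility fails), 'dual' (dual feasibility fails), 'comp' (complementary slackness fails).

Gradient of f: grad f(x) = Q x + c = (1, -3)
Constraint values g_i(x) = a_i^T x - b_i:
  g_1((-2, -2)) = 0
  g_2((-2, -2)) = -1
Stationarity residual: grad f(x) + sum_i lambda_i a_i = (0, 0)
  -> stationarity OK
Primal feasibility (all g_i <= 0): OK
Dual feasibility (all lambda_i >= 0): OK
Complementary slackness (lambda_i * g_i(x) = 0 for all i): OK

Verdict: yes, KKT holds.

yes


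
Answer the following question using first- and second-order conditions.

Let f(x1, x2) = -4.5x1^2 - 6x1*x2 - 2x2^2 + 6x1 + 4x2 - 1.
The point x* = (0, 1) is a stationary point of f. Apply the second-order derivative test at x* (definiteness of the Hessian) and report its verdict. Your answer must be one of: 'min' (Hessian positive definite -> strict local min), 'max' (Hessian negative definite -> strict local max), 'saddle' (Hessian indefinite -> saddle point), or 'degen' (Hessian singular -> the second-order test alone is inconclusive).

Compute the Hessian H = grad^2 f:
  H = [[-9, -6], [-6, -4]]
Verify stationarity: grad f(x*) = H x* + g = (0, 0).
Eigenvalues of H: -13, 0.
H has a zero eigenvalue (singular; negative semidefinite but not definite), so H is neither positive definite, negative definite, nor indefinite. The second-order test alone is inconclusive -> degen.
(Indeed, f is constant along the null direction of H through x*, so x* is not a strict local extremum.)

degen


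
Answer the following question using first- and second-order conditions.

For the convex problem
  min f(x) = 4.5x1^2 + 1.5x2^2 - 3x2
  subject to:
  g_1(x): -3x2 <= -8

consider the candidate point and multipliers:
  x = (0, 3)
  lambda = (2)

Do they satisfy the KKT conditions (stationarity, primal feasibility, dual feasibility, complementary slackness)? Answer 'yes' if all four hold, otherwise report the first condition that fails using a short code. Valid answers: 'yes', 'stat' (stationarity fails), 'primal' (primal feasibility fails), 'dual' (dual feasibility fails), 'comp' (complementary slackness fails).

Gradient of f: grad f(x) = Q x + c = (0, 6)
Constraint values g_i(x) = a_i^T x - b_i:
  g_1((0, 3)) = -1
Stationarity residual: grad f(x) + sum_i lambda_i a_i = (0, 0)
  -> stationarity OK
Primal feasibility (all g_i <= 0): OK
Dual feasibility (all lambda_i >= 0): OK
Complementary slackness (lambda_i * g_i(x) = 0 for all i): FAILS

Verdict: the first failing condition is complementary_slackness -> comp.

comp


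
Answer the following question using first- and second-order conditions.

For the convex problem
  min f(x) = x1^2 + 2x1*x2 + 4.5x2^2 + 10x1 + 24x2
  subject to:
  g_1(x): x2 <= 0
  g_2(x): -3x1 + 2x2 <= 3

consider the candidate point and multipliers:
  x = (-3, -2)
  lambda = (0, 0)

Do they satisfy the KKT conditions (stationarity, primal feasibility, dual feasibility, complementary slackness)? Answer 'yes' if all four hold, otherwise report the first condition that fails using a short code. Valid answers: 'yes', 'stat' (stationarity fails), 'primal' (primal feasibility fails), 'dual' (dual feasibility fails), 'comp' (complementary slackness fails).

Gradient of f: grad f(x) = Q x + c = (0, 0)
Constraint values g_i(x) = a_i^T x - b_i:
  g_1((-3, -2)) = -2
  g_2((-3, -2)) = 2
Stationarity residual: grad f(x) + sum_i lambda_i a_i = (0, 0)
  -> stationarity OK
Primal feasibility (all g_i <= 0): FAILS
Dual feasibility (all lambda_i >= 0): OK
Complementary slackness (lambda_i * g_i(x) = 0 for all i): OK

Verdict: the first failing condition is primal_feasibility -> primal.

primal
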